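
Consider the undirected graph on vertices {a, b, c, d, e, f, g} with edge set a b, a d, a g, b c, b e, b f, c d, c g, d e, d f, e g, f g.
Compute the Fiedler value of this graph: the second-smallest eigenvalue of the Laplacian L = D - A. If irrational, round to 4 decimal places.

3

Reading degrees in the order [a, b, c, d, e, f, g] gives [3, 4, 3, 4, 3, 3, 4]; set D = diag(3, 4, 3, 4, 3, 3, 4) and form L = D - A. The smallest Laplacian eigenvalue is always 0. The next one, lambda_2 = 3, measures how hard the graph is to disconnect: larger values mean better connectivity. By the matrix-tree theorem the graph has (1/7) * product of the nonzero eigenvalues = 432 spanning trees.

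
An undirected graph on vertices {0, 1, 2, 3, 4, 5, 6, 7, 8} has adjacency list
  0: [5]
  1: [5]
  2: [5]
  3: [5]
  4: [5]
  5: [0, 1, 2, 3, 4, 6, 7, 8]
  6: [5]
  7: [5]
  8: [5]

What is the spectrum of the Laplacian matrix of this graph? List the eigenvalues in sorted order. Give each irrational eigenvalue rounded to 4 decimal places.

[0, 1, 1, 1, 1, 1, 1, 1, 9]

With the vertex order [0, 1, 2, 3, 4, 5, 6, 7, 8], the degrees are [1, 1, 1, 1, 1, 8, 1, 1, 1], giving D = diag(1, 1, 1, 1, 1, 8, 1, 1, 1) and L = D - A. L is symmetric positive semidefinite, so every eigenvalue is real and nonnegative.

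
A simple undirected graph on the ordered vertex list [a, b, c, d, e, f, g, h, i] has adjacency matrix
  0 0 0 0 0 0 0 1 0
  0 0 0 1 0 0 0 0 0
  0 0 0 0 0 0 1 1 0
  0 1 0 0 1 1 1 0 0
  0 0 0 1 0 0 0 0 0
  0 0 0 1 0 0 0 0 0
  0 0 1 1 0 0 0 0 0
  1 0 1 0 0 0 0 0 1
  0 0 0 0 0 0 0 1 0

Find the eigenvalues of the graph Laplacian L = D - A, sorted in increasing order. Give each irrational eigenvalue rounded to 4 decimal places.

[0, 0.1649, 1, 1, 1, 1, 2.5680, 4.1652, 5.1019]

Reading degrees in the order [a, b, c, d, e, f, g, h, i] gives [1, 1, 2, 4, 1, 1, 2, 3, 1]; set D = diag(1, 1, 2, 4, 1, 1, 2, 3, 1) and form L = D - A. Diagonalising L (or applying a numerical eigensolver to the 9x9 matrix) gives the spectrum above. The single zero eigenvalue shows the graph is connected. The largest eigenvalue, 5.1019, is at most the vertex count 9.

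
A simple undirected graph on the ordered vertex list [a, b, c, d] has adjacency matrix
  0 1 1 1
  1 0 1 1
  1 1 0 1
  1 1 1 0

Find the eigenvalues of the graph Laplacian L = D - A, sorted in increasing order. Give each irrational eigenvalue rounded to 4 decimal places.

[0, 4, 4, 4]

Each diagonal entry of L is the vertex degree and each off-diagonal entry is -1 where an edge is present, 0 otherwise; in the order [a, b, c, d] the diagonal is [3, 3, 3, 3]. Since every row of L sums to 0, the all-ones vector is in the kernel and 0 is an eigenvalue. The single zero eigenvalue shows the graph is connected. The eigenvalues sum to 12, which equals trace(L) = 2|E|. By the matrix-tree theorem the graph has (1/4) * product of the nonzero eigenvalues = 16 spanning trees.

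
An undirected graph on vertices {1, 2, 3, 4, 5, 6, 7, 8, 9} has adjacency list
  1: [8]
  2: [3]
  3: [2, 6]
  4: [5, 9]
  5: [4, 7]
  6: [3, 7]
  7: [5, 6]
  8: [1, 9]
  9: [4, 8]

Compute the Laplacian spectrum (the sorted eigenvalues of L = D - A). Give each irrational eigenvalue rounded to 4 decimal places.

[0, 0.1206, 0.4679, 1, 1.6527, 2.3473, 3, 3.5321, 3.8794]

With the vertex order [1, 2, 3, 4, 5, 6, 7, 8, 9], the degrees are [1, 1, 2, 2, 2, 2, 2, 2, 2], giving D = diag(1, 1, 2, 2, 2, 2, 2, 2, 2) and L = D - A. Diagonalising L (or applying a numerical eigensolver to the 9x9 matrix) gives the spectrum above. The largest eigenvalue, 3.8794, is at most the vertex count 9.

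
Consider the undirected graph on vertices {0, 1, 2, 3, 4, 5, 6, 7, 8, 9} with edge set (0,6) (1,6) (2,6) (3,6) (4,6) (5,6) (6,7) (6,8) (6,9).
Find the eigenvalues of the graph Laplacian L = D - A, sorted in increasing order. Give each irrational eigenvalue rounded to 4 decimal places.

With the vertex order [0, 1, 2, 3, 4, 5, 6, 7, 8, 9], the degrees are [1, 1, 1, 1, 1, 1, 9, 1, 1, 1], giving D = diag(1, 1, 1, 1, 1, 1, 9, 1, 1, 1) and L = D - A. The multiplicity of 0 as a Laplacian eigenvalue equals the number of connected components. The single zero eigenvalue shows the graph is connected. The eigenvalues sum to 18, which equals trace(L) = 2|E|.

[0, 1, 1, 1, 1, 1, 1, 1, 1, 10]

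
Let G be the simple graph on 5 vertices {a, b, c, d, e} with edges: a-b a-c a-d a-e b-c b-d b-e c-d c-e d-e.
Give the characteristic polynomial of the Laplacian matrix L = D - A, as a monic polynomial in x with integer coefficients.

Each diagonal entry of L is the vertex degree and each off-diagonal entry is -1 where an edge is present, 0 otherwise; in the order [a, b, c, d, e] the diagonal is [4, 4, 4, 4, 4]. L has integer entries, so p(x) = det(xI - L) has integer coefficients. Expanding the determinant yields x^5 - 20x^4 + 150x^3 - 500x^2 + 625x. The coefficient of x^4 equals -trace(L) = -20, matching the sum of degrees. The eigenvalues sum to 20, which equals trace(L) = 2|E|.

x^5 - 20x^4 + 150x^3 - 500x^2 + 625x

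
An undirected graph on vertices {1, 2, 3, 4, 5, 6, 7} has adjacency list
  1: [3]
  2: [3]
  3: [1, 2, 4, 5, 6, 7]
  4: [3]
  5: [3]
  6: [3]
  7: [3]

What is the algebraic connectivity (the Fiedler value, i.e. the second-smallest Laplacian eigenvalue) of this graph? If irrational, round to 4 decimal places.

With the vertex order [1, 2, 3, 4, 5, 6, 7], the degrees are [1, 1, 6, 1, 1, 1, 1], giving D = diag(1, 1, 6, 1, 1, 1, 1) and L = D - A. The smallest Laplacian eigenvalue is always 0. The next one, lambda_2 = 1, measures how hard the graph is to disconnect: larger values mean better connectivity. The eigenvalues sum to 12, which equals trace(L) = 2|E|. By the matrix-tree theorem the graph has (1/7) * product of the nonzero eigenvalues = 1 spanning tree.

1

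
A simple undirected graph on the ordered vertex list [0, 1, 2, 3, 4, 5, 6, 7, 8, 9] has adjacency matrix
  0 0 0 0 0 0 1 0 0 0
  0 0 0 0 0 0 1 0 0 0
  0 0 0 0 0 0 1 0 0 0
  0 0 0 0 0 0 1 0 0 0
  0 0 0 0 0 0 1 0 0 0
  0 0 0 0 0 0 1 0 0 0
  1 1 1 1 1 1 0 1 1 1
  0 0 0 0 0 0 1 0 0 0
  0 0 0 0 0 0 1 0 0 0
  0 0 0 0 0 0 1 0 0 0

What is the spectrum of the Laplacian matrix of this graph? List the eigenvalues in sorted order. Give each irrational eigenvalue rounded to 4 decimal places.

Each diagonal entry of L is the vertex degree and each off-diagonal entry is -1 where an edge is present, 0 otherwise; in the order [0, 1, 2, 3, 4, 5, 6, 7, 8, 9] the diagonal is [1, 1, 1, 1, 1, 1, 9, 1, 1, 1]. Since every row of L sums to 0, the all-ones vector is in the kernel and 0 is an eigenvalue. The single zero eigenvalue shows the graph is connected. The largest eigenvalue, 10, is at most the vertex count 10.

[0, 1, 1, 1, 1, 1, 1, 1, 1, 10]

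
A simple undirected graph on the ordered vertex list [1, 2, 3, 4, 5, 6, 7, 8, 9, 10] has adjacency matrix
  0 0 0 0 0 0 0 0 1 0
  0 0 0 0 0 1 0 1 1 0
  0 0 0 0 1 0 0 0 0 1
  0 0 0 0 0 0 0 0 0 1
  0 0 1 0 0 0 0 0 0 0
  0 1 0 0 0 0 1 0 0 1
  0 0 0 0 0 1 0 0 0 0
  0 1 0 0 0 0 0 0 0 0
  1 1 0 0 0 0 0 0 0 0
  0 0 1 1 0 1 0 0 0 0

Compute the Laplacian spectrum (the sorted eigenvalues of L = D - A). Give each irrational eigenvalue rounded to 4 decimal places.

[0, 0.1729, 0.4755, 0.6617, 0.7420, 2, 2.2091, 2.9065, 3.9563, 4.8760]

Each diagonal entry of L is the vertex degree and each off-diagonal entry is -1 where an edge is present, 0 otherwise; in the order [1, 2, 3, 4, 5, 6, 7, 8, 9, 10] the diagonal is [1, 3, 2, 1, 1, 3, 1, 1, 2, 3]. The multiplicity of 0 as a Laplacian eigenvalue equals the number of connected components. The single zero eigenvalue shows the graph is connected.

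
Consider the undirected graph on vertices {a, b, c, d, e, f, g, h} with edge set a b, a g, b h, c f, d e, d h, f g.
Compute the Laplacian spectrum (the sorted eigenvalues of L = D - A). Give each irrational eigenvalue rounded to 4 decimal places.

[0, 0.1522, 0.5858, 1.2346, 2, 2.7654, 3.4142, 3.8478]

With the vertex order [a, b, c, d, e, f, g, h], the degrees are [2, 2, 1, 2, 1, 2, 2, 2], giving D = diag(2, 2, 1, 2, 1, 2, 2, 2) and L = D - A. Since every row of L sums to 0, the all-ones vector is in the kernel and 0 is an eigenvalue. The single zero eigenvalue shows the graph is connected. The eigenvalues sum to 14, which equals trace(L) = 2|E|.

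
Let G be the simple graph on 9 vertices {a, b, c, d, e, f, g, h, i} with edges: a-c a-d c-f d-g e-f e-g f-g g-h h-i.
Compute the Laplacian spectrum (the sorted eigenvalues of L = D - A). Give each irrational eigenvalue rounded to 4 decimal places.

Each diagonal entry of L is the vertex degree and each off-diagonal entry is -1 where an edge is present, 0 otherwise; in the order [a, b, c, d, e, f, g, h, i] the diagonal is [2, 0, 2, 2, 2, 3, 4, 2, 1]. Diagonalising L (or applying a numerical eigensolver to the 9x9 matrix) gives the spectrum above. The 2 zero eigenvalues correspond to the 2 connected components. The eigenvalues sum to 18, which equals trace(L) = 2|E|.

[0, 0, 0.3935, 1.0653, 1.6214, 2.4659, 3.1094, 4.0929, 5.2517]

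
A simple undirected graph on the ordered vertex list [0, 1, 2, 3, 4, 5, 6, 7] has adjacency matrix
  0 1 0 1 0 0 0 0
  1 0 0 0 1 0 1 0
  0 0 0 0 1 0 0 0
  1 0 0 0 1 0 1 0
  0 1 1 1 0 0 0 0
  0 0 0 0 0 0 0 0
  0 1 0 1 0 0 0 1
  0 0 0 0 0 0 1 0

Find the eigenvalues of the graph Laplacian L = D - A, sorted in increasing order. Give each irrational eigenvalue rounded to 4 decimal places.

[0, 0, 0.5858, 1, 2.5858, 3, 3.4142, 5.4142]

Each diagonal entry of L is the vertex degree and each off-diagonal entry is -1 where an edge is present, 0 otherwise; in the order [0, 1, 2, 3, 4, 5, 6, 7] the diagonal is [2, 3, 1, 3, 3, 0, 3, 1]. Since every row of L sums to 0, the all-ones vector is in the kernel and 0 is an eigenvalue. The 2 zero eigenvalues correspond to the 2 connected components. The largest eigenvalue, 5.4142, is at most the vertex count 8. There are 2 zeros in the spectrum, matching the 2 components.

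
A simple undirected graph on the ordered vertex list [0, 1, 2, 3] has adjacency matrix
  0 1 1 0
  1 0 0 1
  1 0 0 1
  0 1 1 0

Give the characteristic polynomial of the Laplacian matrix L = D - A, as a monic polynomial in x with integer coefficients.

Reading degrees in the order [0, 1, 2, 3] gives [2, 2, 2, 2]; set D = diag(2, 2, 2, 2) and form L = D - A. The eigenvalues of L are [0, 2, 2, 4]; the characteristic polynomial is the product of (x - lambda_i), which multiplies out to x^4 - 8x^3 + 20x^2 - 16x. The coefficient of x^3 equals -trace(L) = -8, matching the sum of degrees.

x^4 - 8x^3 + 20x^2 - 16x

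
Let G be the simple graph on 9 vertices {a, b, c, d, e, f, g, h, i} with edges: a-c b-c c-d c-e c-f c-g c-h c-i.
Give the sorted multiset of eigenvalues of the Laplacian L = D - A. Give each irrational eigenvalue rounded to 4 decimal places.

[0, 1, 1, 1, 1, 1, 1, 1, 9]

With the vertex order [a, b, c, d, e, f, g, h, i], the degrees are [1, 1, 8, 1, 1, 1, 1, 1, 1], giving D = diag(1, 1, 8, 1, 1, 1, 1, 1, 1) and L = D - A. Since every row of L sums to 0, the all-ones vector is in the kernel and 0 is an eigenvalue. The single zero eigenvalue shows the graph is connected. By the matrix-tree theorem the graph has (1/9) * product of the nonzero eigenvalues = 1 spanning tree. The eigenvalues sum to 16, which equals trace(L) = 2|E|.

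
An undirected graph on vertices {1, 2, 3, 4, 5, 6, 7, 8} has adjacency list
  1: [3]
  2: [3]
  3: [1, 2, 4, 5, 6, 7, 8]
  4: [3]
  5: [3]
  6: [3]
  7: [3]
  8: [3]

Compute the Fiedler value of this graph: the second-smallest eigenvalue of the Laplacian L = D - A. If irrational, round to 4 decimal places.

1

Reading degrees in the order [1, 2, 3, 4, 5, 6, 7, 8] gives [1, 1, 7, 1, 1, 1, 1, 1]; set D = diag(1, 1, 7, 1, 1, 1, 1, 1) and form L = D - A. The smallest Laplacian eigenvalue is always 0. The next one, lambda_2 = 1, measures how hard the graph is to disconnect: larger values mean better connectivity. By the matrix-tree theorem the graph has (1/8) * product of the nonzero eigenvalues = 1 spanning tree.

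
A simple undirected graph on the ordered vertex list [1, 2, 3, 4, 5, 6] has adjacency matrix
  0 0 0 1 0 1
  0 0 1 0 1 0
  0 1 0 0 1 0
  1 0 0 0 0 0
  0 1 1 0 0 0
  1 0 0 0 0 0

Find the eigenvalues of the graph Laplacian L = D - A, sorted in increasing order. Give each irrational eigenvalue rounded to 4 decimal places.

[0, 0, 1, 3, 3, 3]

Reading degrees in the order [1, 2, 3, 4, 5, 6] gives [2, 2, 2, 1, 2, 1]; set D = diag(2, 2, 2, 1, 2, 1) and form L = D - A. The multiplicity of 0 as a Laplacian eigenvalue equals the number of connected components. The 2 zero eigenvalues correspond to the 2 connected components. The eigenvalues sum to 10, which equals trace(L) = 2|E|. There are 2 zeros in the spectrum, matching the 2 components.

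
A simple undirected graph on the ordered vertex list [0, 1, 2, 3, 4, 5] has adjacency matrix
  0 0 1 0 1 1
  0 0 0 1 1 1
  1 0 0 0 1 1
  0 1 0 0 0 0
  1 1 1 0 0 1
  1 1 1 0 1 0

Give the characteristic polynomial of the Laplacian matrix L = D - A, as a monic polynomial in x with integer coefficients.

With the vertex order [0, 1, 2, 3, 4, 5], the degrees are [3, 3, 3, 1, 4, 4], giving D = diag(3, 3, 3, 1, 4, 4) and L = D - A. Computing det(xI - L) by cofactor expansion (or equivalently via sum-over-permutations) gives x^6 - 18x^5 + 123x^4 - 390x^3 + 548x^2 - 240x. Since p(0) = det(-L) = 0, x divides p(x). There is one zero in the spectrum, matching the 1 component.

x^6 - 18x^5 + 123x^4 - 390x^3 + 548x^2 - 240x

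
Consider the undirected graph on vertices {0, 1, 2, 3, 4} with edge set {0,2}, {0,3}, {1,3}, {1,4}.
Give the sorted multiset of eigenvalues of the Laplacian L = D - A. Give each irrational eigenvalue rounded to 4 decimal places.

Reading degrees in the order [0, 1, 2, 3, 4] gives [2, 2, 1, 2, 1]; set D = diag(2, 2, 1, 2, 1) and form L = D - A. Since every row of L sums to 0, the all-ones vector is in the kernel and 0 is an eigenvalue. The single zero eigenvalue shows the graph is connected. The eigenvalues sum to 8, which equals trace(L) = 2|E|.

[0, 0.3820, 1.3820, 2.6180, 3.6180]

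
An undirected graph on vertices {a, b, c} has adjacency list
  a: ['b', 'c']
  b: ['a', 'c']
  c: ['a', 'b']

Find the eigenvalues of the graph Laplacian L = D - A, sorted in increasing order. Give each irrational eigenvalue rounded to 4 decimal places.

Reading degrees in the order [a, b, c] gives [2, 2, 2]; set D = diag(2, 2, 2) and form L = D - A. Since every row of L sums to 0, the all-ones vector is in the kernel and 0 is an eigenvalue. The eigenvalues sum to 6, which equals trace(L) = 2|E|.

[0, 3, 3]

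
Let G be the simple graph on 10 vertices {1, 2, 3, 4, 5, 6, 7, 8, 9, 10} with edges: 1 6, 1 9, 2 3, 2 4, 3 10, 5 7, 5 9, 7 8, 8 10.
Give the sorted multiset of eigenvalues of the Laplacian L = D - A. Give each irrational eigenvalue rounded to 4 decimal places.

[0, 0.0979, 0.3820, 0.8244, 1.3820, 2, 2.6180, 3.1756, 3.6180, 3.9021]

Reading degrees in the order [1, 2, 3, 4, 5, 6, 7, 8, 9, 10] gives [2, 2, 2, 1, 2, 1, 2, 2, 2, 2]; set D = diag(2, 2, 2, 1, 2, 1, 2, 2, 2, 2) and form L = D - A. L is symmetric positive semidefinite, so every eigenvalue is real and nonnegative. The single zero eigenvalue shows the graph is connected. The eigenvalues sum to 18, which equals trace(L) = 2|E|. There is one zero in the spectrum, matching the 1 component.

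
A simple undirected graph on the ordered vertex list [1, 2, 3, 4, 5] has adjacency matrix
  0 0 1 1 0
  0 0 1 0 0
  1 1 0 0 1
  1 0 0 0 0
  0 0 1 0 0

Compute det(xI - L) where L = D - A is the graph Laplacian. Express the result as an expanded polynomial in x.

With the vertex order [1, 2, 3, 4, 5], the degrees are [2, 1, 3, 1, 1], giving D = diag(2, 1, 3, 1, 1) and L = D - A. Computing det(xI - L) by cofactor expansion (or equivalently via sum-over-permutations) gives x^5 - 8x^4 + 20x^3 - 18x^2 + 5x. The constant term is 0 because L is singular (the all-ones vector lies in its kernel). The eigenvalues sum to 8, which equals trace(L) = 2|E|.

x^5 - 8x^4 + 20x^3 - 18x^2 + 5x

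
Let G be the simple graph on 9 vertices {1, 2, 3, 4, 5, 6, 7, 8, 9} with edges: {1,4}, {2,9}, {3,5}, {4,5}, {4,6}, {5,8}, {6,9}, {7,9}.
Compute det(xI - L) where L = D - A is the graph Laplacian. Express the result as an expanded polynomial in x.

Each diagonal entry of L is the vertex degree and each off-diagonal entry is -1 where an edge is present, 0 otherwise; in the order [1, 2, 3, 4, 5, 6, 7, 8, 9] the diagonal is [1, 1, 1, 3, 3, 2, 1, 1, 3]. L has integer entries, so p(x) = det(xI - L) has integer coefficients. Expanding the determinant yields x^9 - 16x^8 + 102x^7 - 334x^6 + 608x^5 - 626x^4 + 352x^3 - 96x^2 + 9x. Since p(0) = det(-L) = 0, x divides p(x). The largest eigenvalue, 4.6907, is at most the vertex count 9.

x^9 - 16x^8 + 102x^7 - 334x^6 + 608x^5 - 626x^4 + 352x^3 - 96x^2 + 9x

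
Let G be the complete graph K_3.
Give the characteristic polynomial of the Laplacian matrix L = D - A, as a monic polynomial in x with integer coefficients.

x^3 - 6x^2 + 9x

The graph has 3 vertices and degree multiset [2, 2, 2]; D is the diagonal matrix of degrees and L = D - A. Computing det(xI - L) by cofactor expansion (or equivalently via sum-over-permutations) gives x^3 - 6x^2 + 9x. The constant term is 0 because L is singular (the all-ones vector lies in its kernel). The largest eigenvalue, 3, is at most the vertex count 3. By the matrix-tree theorem the graph has (1/3) * product of the nonzero eigenvalues = 3 spanning trees.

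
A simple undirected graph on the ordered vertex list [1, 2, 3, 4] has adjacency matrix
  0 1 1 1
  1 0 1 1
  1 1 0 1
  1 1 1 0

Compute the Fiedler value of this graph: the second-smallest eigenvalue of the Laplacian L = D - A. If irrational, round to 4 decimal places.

4

Each diagonal entry of L is the vertex degree and each off-diagonal entry is -1 where an edge is present, 0 otherwise; in the order [1, 2, 3, 4] the diagonal is [3, 3, 3, 3]. The sorted Laplacian eigenvalues are [0, 4, 4, 4]; the algebraic connectivity is the second entry, 4. There is one zero in the spectrum, matching the 1 component.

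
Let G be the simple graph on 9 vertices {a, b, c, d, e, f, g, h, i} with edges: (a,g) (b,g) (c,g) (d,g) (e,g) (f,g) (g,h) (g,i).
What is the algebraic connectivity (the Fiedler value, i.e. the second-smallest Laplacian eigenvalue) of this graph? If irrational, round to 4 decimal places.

Each diagonal entry of L is the vertex degree and each off-diagonal entry is -1 where an edge is present, 0 otherwise; in the order [a, b, c, d, e, f, g, h, i] the diagonal is [1, 1, 1, 1, 1, 1, 8, 1, 1]. The sorted Laplacian eigenvalues are [0, 1, 1, 1, 1, 1, 1, 1, 9]; the algebraic connectivity is the second entry, 1. By the matrix-tree theorem the graph has (1/9) * product of the nonzero eigenvalues = 1 spanning tree. There is one zero in the spectrum, matching the 1 component.

1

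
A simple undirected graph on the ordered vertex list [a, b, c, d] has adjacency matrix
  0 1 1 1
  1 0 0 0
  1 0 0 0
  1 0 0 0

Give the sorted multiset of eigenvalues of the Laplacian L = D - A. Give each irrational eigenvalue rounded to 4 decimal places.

[0, 1, 1, 4]

Each diagonal entry of L is the vertex degree and each off-diagonal entry is -1 where an edge is present, 0 otherwise; in the order [a, b, c, d] the diagonal is [3, 1, 1, 1]. Diagonalising L (or applying a numerical eigensolver to the 4x4 matrix) gives the spectrum above. There is one zero in the spectrum, matching the 1 component. The eigenvalues sum to 6, which equals trace(L) = 2|E|.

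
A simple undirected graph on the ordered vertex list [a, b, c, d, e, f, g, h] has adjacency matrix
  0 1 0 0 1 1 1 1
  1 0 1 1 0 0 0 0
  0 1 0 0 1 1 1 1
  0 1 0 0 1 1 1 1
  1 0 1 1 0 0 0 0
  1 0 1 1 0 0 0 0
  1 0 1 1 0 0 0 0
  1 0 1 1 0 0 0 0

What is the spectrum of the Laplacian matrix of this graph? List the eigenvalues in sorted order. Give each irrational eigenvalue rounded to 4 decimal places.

[0, 3, 3, 3, 3, 5, 5, 8]

With the vertex order [a, b, c, d, e, f, g, h], the degrees are [5, 3, 5, 5, 3, 3, 3, 3], giving D = diag(5, 3, 5, 5, 3, 3, 3, 3) and L = D - A. Diagonalising L (or applying a numerical eigensolver to the 8x8 matrix) gives the spectrum above. The single zero eigenvalue shows the graph is connected. The largest eigenvalue, 8, is at most the vertex count 8. The eigenvalues sum to 30, which equals trace(L) = 2|E|.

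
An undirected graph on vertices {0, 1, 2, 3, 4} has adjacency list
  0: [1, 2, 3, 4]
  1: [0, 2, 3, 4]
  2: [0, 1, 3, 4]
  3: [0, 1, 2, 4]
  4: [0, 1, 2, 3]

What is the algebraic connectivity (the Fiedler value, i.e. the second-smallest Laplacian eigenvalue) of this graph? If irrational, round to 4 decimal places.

Each diagonal entry of L is the vertex degree and each off-diagonal entry is -1 where an edge is present, 0 otherwise; in the order [0, 1, 2, 3, 4] the diagonal is [4, 4, 4, 4, 4]. Computing the eigenvalues of L and sorting gives [0, 5, 5, 5, 5]. The Fiedler value lambda_2 = 5 is strictly positive, so the graph is connected. There is one zero in the spectrum, matching the 1 component.

5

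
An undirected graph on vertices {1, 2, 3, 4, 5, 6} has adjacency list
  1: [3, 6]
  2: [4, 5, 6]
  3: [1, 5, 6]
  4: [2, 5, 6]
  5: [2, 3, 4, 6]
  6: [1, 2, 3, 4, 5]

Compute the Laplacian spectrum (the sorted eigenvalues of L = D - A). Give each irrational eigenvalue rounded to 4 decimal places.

Each diagonal entry of L is the vertex degree and each off-diagonal entry is -1 where an edge is present, 0 otherwise; in the order [1, 2, 3, 4, 5, 6] the diagonal is [2, 3, 3, 3, 4, 5]. L is symmetric positive semidefinite, so every eigenvalue is real and nonnegative. The single zero eigenvalue shows the graph is connected. The largest eigenvalue, 6, is at most the vertex count 6.

[0, 1.5188, 3.3111, 4, 5.1701, 6]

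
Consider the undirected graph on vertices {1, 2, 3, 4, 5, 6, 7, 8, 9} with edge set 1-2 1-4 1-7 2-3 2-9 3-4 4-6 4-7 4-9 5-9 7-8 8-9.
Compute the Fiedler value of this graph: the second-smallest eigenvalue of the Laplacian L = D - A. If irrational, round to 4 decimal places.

0.7225

Each diagonal entry of L is the vertex degree and each off-diagonal entry is -1 where an edge is present, 0 otherwise; in the order [1, 2, 3, 4, 5, 6, 7, 8, 9] the diagonal is [3, 3, 2, 5, 1, 1, 3, 2, 4]. The sorted Laplacian eigenvalues are [0, 0.7225, 1, 1.3637, 2.2999, 3, 4.3956, 4.5890, 6.6294]; the algebraic connectivity is the second entry, 0.7225.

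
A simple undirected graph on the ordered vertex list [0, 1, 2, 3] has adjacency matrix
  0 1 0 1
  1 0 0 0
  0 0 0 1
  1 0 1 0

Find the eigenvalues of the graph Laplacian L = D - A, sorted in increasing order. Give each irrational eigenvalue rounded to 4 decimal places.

With the vertex order [0, 1, 2, 3], the degrees are [2, 1, 1, 2], giving D = diag(2, 1, 1, 2) and L = D - A. L is symmetric positive semidefinite, so every eigenvalue is real and nonnegative. By the matrix-tree theorem the graph has (1/4) * product of the nonzero eigenvalues = 1 spanning tree. The eigenvalues sum to 6, which equals trace(L) = 2|E|.

[0, 0.5858, 2, 3.4142]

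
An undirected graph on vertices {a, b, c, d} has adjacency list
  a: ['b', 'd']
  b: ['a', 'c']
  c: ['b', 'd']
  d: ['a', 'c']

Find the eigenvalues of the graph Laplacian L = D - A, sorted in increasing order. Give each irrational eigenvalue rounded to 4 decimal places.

[0, 2, 2, 4]

Each diagonal entry of L is the vertex degree and each off-diagonal entry is -1 where an edge is present, 0 otherwise; in the order [a, b, c, d] the diagonal is [2, 2, 2, 2]. Diagonalising L (or applying a numerical eigensolver to the 4x4 matrix) gives the spectrum above.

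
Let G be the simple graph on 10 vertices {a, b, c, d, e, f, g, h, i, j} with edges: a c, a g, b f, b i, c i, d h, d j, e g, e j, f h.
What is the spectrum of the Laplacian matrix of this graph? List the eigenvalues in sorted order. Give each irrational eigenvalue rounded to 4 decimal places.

Reading degrees in the order [a, b, c, d, e, f, g, h, i, j] gives [2, 2, 2, 2, 2, 2, 2, 2, 2, 2]; set D = diag(2, 2, 2, 2, 2, 2, 2, 2, 2, 2) and form L = D - A. Since every row of L sums to 0, the all-ones vector is in the kernel and 0 is an eigenvalue.

[0, 0.3820, 0.3820, 1.3820, 1.3820, 2.6180, 2.6180, 3.6180, 3.6180, 4]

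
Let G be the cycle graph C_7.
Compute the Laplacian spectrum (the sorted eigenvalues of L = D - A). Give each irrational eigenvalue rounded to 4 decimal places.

The graph has 7 vertices and degree multiset [2, 2, 2, 2, 2, 2, 2]; D is the diagonal matrix of degrees and L = D - A. Diagonalising L (or applying a numerical eigensolver to the 7x7 matrix) gives the spectrum above. The largest eigenvalue, 3.8019, is at most the vertex count 7.

[0, 0.7530, 0.7530, 2.4450, 2.4450, 3.8019, 3.8019]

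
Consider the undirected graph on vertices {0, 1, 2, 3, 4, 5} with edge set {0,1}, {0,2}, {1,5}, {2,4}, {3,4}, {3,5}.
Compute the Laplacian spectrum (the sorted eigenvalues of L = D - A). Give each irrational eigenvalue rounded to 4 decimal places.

[0, 1, 1, 3, 3, 4]

Each diagonal entry of L is the vertex degree and each off-diagonal entry is -1 where an edge is present, 0 otherwise; in the order [0, 1, 2, 3, 4, 5] the diagonal is [2, 2, 2, 2, 2, 2]. The multiplicity of 0 as a Laplacian eigenvalue equals the number of connected components. The largest eigenvalue, 4, is at most the vertex count 6. By the matrix-tree theorem the graph has (1/6) * product of the nonzero eigenvalues = 6 spanning trees.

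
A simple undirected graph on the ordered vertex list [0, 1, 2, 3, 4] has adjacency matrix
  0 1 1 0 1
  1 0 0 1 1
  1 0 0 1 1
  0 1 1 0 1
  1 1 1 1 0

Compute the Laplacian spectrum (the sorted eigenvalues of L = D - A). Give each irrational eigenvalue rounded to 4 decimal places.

With the vertex order [0, 1, 2, 3, 4], the degrees are [3, 3, 3, 3, 4], giving D = diag(3, 3, 3, 3, 4) and L = D - A. Diagonalising L (or applying a numerical eigensolver to the 5x5 matrix) gives the spectrum above. The eigenvalues sum to 16, which equals trace(L) = 2|E|.

[0, 3, 3, 5, 5]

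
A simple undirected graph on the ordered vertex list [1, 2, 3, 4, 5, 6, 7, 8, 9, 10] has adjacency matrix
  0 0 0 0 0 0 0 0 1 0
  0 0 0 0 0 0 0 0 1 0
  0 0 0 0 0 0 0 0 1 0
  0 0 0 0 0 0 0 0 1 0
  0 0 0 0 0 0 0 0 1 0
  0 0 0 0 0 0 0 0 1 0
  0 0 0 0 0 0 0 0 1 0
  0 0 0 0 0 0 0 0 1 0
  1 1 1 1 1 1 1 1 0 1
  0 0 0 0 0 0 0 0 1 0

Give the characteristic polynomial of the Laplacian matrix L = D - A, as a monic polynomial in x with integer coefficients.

x^10 - 18x^9 + 108x^8 - 336x^7 + 630x^6 - 756x^5 + 588x^4 - 288x^3 + 81x^2 - 10x

With the vertex order [1, 2, 3, 4, 5, 6, 7, 8, 9, 10], the degrees are [1, 1, 1, 1, 1, 1, 1, 1, 9, 1], giving D = diag(1, 1, 1, 1, 1, 1, 1, 1, 9, 1) and L = D - A. L has integer entries, so p(x) = det(xI - L) has integer coefficients. Expanding the determinant yields x^10 - 18x^9 + 108x^8 - 336x^7 + 630x^6 - 756x^5 + 588x^4 - 288x^3 + 81x^2 - 10x. The constant term is 0 because L is singular (the all-ones vector lies in its kernel).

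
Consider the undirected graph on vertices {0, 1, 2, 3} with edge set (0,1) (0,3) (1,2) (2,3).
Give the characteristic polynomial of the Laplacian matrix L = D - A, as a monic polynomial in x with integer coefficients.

Each diagonal entry of L is the vertex degree and each off-diagonal entry is -1 where an edge is present, 0 otherwise; in the order [0, 1, 2, 3] the diagonal is [2, 2, 2, 2]. The eigenvalues of L are [0, 2, 2, 4]; the characteristic polynomial is the product of (x - lambda_i), which multiplies out to x^4 - 8x^3 + 20x^2 - 16x. The coefficient of x^3 equals -trace(L) = -8, matching the sum of degrees.

x^4 - 8x^3 + 20x^2 - 16x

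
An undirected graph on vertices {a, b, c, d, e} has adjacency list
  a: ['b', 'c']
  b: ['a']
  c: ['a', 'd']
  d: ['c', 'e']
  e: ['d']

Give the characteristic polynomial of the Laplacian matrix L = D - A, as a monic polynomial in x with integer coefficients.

Reading degrees in the order [a, b, c, d, e] gives [2, 1, 2, 2, 1]; set D = diag(2, 1, 2, 2, 1) and form L = D - A. L has integer entries, so p(x) = det(xI - L) has integer coefficients. Expanding the determinant yields x^5 - 8x^4 + 21x^3 - 20x^2 + 5x. The constant term is 0 because L is singular (the all-ones vector lies in its kernel).

x^5 - 8x^4 + 21x^3 - 20x^2 + 5x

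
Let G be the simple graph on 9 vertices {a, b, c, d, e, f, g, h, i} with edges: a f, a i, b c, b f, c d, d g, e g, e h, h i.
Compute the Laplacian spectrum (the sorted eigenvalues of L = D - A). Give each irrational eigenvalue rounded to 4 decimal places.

With the vertex order [a, b, c, d, e, f, g, h, i], the degrees are [2, 2, 2, 2, 2, 2, 2, 2, 2], giving D = diag(2, 2, 2, 2, 2, 2, 2, 2, 2) and L = D - A. The multiplicity of 0 as a Laplacian eigenvalue equals the number of connected components. There is one zero in the spectrum, matching the 1 component.

[0, 0.4679, 0.4679, 1.6527, 1.6527, 3, 3, 3.8794, 3.8794]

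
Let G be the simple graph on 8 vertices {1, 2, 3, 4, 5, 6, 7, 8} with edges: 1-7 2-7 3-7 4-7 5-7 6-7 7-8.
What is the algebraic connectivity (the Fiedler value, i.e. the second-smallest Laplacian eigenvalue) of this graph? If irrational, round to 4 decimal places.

With the vertex order [1, 2, 3, 4, 5, 6, 7, 8], the degrees are [1, 1, 1, 1, 1, 1, 7, 1], giving D = diag(1, 1, 1, 1, 1, 1, 7, 1) and L = D - A. The smallest Laplacian eigenvalue is always 0. The next one, lambda_2 = 1, measures how hard the graph is to disconnect: larger values mean better connectivity. The largest eigenvalue, 8, is at most the vertex count 8.

1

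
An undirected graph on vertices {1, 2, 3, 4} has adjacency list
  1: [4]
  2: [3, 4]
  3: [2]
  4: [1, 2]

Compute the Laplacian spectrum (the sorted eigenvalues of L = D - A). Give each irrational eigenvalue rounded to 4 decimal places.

Reading degrees in the order [1, 2, 3, 4] gives [1, 2, 1, 2]; set D = diag(1, 2, 1, 2) and form L = D - A. The multiplicity of 0 as a Laplacian eigenvalue equals the number of connected components. The largest eigenvalue, 3.4142, is at most the vertex count 4.

[0, 0.5858, 2, 3.4142]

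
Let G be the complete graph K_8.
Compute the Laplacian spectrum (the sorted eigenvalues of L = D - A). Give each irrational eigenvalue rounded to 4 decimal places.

The graph has 8 vertices and degree multiset [7, 7, 7, 7, 7, 7, 7, 7]; D is the diagonal matrix of degrees and L = D - A. The multiplicity of 0 as a Laplacian eigenvalue equals the number of connected components. By the matrix-tree theorem the graph has (1/8) * product of the nonzero eigenvalues = 262144 spanning trees. The eigenvalues sum to 56, which equals trace(L) = 2|E|.

[0, 8, 8, 8, 8, 8, 8, 8]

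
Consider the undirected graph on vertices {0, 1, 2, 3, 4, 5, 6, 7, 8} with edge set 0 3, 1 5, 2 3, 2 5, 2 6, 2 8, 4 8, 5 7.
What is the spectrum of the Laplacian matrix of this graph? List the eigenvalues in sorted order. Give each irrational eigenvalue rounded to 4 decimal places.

With the vertex order [0, 1, 2, 3, 4, 5, 6, 7, 8], the degrees are [1, 1, 4, 2, 1, 3, 1, 1, 2], giving D = diag(1, 1, 4, 2, 1, 3, 1, 1, 2) and L = D - A. The multiplicity of 0 as a Laplacian eigenvalue equals the number of connected components. The single zero eigenvalue shows the graph is connected. The eigenvalues sum to 16, which equals trace(L) = 2|E|. The largest eigenvalue, 5.3818, is at most the vertex count 9.

[0, 0.3047, 0.3820, 0.7566, 1, 2.0960, 2.6180, 3.4609, 5.3818]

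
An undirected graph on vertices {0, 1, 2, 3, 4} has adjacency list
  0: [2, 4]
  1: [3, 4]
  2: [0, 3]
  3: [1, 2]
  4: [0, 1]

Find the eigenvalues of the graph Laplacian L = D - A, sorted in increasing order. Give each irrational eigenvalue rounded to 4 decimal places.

Reading degrees in the order [0, 1, 2, 3, 4] gives [2, 2, 2, 2, 2]; set D = diag(2, 2, 2, 2, 2) and form L = D - A. The multiplicity of 0 as a Laplacian eigenvalue equals the number of connected components. There is one zero in the spectrum, matching the 1 component. The largest eigenvalue, 3.6180, is at most the vertex count 5.

[0, 1.3820, 1.3820, 3.6180, 3.6180]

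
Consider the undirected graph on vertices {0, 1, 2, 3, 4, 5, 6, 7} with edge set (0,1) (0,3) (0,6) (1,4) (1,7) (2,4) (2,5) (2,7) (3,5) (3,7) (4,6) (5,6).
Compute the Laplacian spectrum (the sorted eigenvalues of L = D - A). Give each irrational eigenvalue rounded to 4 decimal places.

[0, 2, 2, 2, 4, 4, 4, 6]

Reading degrees in the order [0, 1, 2, 3, 4, 5, 6, 7] gives [3, 3, 3, 3, 3, 3, 3, 3]; set D = diag(3, 3, 3, 3, 3, 3, 3, 3) and form L = D - A. Since every row of L sums to 0, the all-ones vector is in the kernel and 0 is an eigenvalue. The single zero eigenvalue shows the graph is connected.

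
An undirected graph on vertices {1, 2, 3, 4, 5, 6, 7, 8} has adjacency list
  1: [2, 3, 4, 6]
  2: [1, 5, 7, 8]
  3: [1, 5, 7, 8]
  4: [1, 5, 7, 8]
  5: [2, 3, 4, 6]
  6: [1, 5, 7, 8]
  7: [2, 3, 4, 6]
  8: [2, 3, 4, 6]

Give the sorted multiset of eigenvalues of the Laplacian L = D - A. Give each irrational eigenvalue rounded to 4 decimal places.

[0, 4, 4, 4, 4, 4, 4, 8]

With the vertex order [1, 2, 3, 4, 5, 6, 7, 8], the degrees are [4, 4, 4, 4, 4, 4, 4, 4], giving D = diag(4, 4, 4, 4, 4, 4, 4, 4) and L = D - A. The multiplicity of 0 as a Laplacian eigenvalue equals the number of connected components. The single zero eigenvalue shows the graph is connected. There is one zero in the spectrum, matching the 1 component.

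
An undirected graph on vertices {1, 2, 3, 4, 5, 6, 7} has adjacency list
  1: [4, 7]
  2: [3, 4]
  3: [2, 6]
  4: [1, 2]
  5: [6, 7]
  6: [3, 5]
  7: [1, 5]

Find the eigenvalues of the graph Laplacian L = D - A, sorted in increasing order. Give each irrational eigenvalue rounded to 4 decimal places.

[0, 0.7530, 0.7530, 2.4450, 2.4450, 3.8019, 3.8019]

Each diagonal entry of L is the vertex degree and each off-diagonal entry is -1 where an edge is present, 0 otherwise; in the order [1, 2, 3, 4, 5, 6, 7] the diagonal is [2, 2, 2, 2, 2, 2, 2]. L is symmetric positive semidefinite, so every eigenvalue is real and nonnegative.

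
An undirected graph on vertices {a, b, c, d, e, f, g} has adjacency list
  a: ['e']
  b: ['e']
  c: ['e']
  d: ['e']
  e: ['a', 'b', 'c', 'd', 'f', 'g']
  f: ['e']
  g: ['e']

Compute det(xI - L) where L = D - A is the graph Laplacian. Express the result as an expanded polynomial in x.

Reading degrees in the order [a, b, c, d, e, f, g] gives [1, 1, 1, 1, 6, 1, 1]; set D = diag(1, 1, 1, 1, 6, 1, 1) and form L = D - A. The eigenvalues of L are [0, 1, 1, 1, 1, 1, 7]; the characteristic polynomial is the product of (x - lambda_i), which multiplies out to x^7 - 12x^6 + 45x^5 - 80x^4 + 75x^3 - 36x^2 + 7x. Since p(0) = det(-L) = 0, x divides p(x). By the matrix-tree theorem the graph has (1/7) * product of the nonzero eigenvalues = 1 spanning tree. The eigenvalues sum to 12, which equals trace(L) = 2|E|.

x^7 - 12x^6 + 45x^5 - 80x^4 + 75x^3 - 36x^2 + 7x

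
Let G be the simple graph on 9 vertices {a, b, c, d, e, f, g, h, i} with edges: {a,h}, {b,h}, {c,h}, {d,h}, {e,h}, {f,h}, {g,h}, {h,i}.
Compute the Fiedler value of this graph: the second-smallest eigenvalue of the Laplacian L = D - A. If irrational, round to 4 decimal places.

1

Each diagonal entry of L is the vertex degree and each off-diagonal entry is -1 where an edge is present, 0 otherwise; in the order [a, b, c, d, e, f, g, h, i] the diagonal is [1, 1, 1, 1, 1, 1, 1, 8, 1]. The smallest Laplacian eigenvalue is always 0. The next one, lambda_2 = 1, measures how hard the graph is to disconnect: larger values mean better connectivity. The largest eigenvalue, 9, is at most the vertex count 9. There is one zero in the spectrum, matching the 1 component.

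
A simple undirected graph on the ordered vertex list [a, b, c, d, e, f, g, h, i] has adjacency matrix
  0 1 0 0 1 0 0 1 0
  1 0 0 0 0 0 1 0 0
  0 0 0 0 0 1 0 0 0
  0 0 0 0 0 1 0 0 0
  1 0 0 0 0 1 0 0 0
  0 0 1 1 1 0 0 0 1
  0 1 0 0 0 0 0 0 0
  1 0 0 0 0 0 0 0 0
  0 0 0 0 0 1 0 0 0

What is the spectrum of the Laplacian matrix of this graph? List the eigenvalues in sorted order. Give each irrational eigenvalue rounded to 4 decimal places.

Reading degrees in the order [a, b, c, d, e, f, g, h, i] gives [3, 2, 1, 1, 2, 4, 1, 1, 1]; set D = diag(3, 2, 1, 1, 2, 4, 1, 1, 1) and form L = D - A. The multiplicity of 0 as a Laplacian eigenvalue equals the number of connected components. The single zero eigenvalue shows the graph is connected.

[0, 0.1884, 0.6144, 1, 1, 1.5333, 2.3798, 4.1545, 5.1296]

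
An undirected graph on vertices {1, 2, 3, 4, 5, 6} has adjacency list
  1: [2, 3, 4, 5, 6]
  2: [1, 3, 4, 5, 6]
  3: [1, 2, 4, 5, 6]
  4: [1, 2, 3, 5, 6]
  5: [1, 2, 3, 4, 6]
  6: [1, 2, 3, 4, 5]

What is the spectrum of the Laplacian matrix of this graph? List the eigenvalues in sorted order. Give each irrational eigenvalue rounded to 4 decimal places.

[0, 6, 6, 6, 6, 6]

Reading degrees in the order [1, 2, 3, 4, 5, 6] gives [5, 5, 5, 5, 5, 5]; set D = diag(5, 5, 5, 5, 5, 5) and form L = D - A. L is symmetric positive semidefinite, so every eigenvalue is real and nonnegative. The eigenvalues sum to 30, which equals trace(L) = 2|E|. There is one zero in the spectrum, matching the 1 component.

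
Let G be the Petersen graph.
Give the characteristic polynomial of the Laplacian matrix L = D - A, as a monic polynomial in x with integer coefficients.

x^10 - 30x^9 + 390x^8 - 2880x^7 + 13305x^6 - 39882x^5 + 77640x^4 - 94800x^3 + 66000x^2 - 20000x

The graph has 10 vertices and degree multiset [3, 3, 3, 3, 3, 3, 3, 3, 3, 3]; D is the diagonal matrix of degrees and L = D - A. Computing det(xI - L) by cofactor expansion (or equivalently via sum-over-permutations) gives x^10 - 30x^9 + 390x^8 - 2880x^7 + 13305x^6 - 39882x^5 + 77640x^4 - 94800x^3 + 66000x^2 - 20000x. The coefficient of x^9 equals -trace(L) = -30, matching the sum of degrees. The eigenvalues sum to 30, which equals trace(L) = 2|E|.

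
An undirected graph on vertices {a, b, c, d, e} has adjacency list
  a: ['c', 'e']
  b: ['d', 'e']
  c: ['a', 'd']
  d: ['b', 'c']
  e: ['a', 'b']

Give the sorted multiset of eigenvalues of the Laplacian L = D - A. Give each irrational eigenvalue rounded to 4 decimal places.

With the vertex order [a, b, c, d, e], the degrees are [2, 2, 2, 2, 2], giving D = diag(2, 2, 2, 2, 2) and L = D - A. L is symmetric positive semidefinite, so every eigenvalue is real and nonnegative. By the matrix-tree theorem the graph has (1/5) * product of the nonzero eigenvalues = 5 spanning trees. There is one zero in the spectrum, matching the 1 component.

[0, 1.3820, 1.3820, 3.6180, 3.6180]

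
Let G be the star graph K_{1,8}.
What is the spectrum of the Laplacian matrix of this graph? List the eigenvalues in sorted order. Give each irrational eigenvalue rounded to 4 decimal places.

[0, 1, 1, 1, 1, 1, 1, 1, 9]

The graph has 9 vertices and degree multiset [8, 1, 1, 1, 1, 1, 1, 1, 1]; D is the diagonal matrix of degrees and L = D - A. Since every row of L sums to 0, the all-ones vector is in the kernel and 0 is an eigenvalue. There is one zero in the spectrum, matching the 1 component.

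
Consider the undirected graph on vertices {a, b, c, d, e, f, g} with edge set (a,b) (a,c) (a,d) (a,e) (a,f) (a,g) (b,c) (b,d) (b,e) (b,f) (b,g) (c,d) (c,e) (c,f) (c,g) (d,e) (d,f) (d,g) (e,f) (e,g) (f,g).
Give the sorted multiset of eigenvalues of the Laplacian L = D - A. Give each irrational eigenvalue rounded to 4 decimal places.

[0, 7, 7, 7, 7, 7, 7]

Each diagonal entry of L is the vertex degree and each off-diagonal entry is -1 where an edge is present, 0 otherwise; in the order [a, b, c, d, e, f, g] the diagonal is [6, 6, 6, 6, 6, 6, 6]. L is symmetric positive semidefinite, so every eigenvalue is real and nonnegative. The single zero eigenvalue shows the graph is connected.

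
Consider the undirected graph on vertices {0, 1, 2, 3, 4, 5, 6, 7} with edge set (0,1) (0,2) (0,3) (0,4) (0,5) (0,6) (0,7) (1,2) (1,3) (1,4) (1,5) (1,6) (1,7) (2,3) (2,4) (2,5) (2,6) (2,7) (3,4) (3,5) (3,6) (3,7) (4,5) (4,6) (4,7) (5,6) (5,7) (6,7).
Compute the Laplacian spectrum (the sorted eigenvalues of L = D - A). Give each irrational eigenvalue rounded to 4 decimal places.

[0, 8, 8, 8, 8, 8, 8, 8]

Reading degrees in the order [0, 1, 2, 3, 4, 5, 6, 7] gives [7, 7, 7, 7, 7, 7, 7, 7]; set D = diag(7, 7, 7, 7, 7, 7, 7, 7) and form L = D - A. L is symmetric positive semidefinite, so every eigenvalue is real and nonnegative. The eigenvalues sum to 56, which equals trace(L) = 2|E|.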